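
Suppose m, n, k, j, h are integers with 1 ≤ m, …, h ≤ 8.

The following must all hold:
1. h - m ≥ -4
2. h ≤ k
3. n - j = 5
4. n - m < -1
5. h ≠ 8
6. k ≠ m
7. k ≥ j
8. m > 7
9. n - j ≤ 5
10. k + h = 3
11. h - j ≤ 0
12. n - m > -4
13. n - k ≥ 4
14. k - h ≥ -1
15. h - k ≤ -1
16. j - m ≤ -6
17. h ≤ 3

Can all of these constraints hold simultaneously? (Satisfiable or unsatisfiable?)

Constraints 1, 9, 13, 15, and 16 give h − m ≥ -4, m − j ≥ 6, j − n ≥ -5, n − k ≥ 4, k − h ≥ 1.
Adding all 5 inequalities: the left sides telescope to 0, and the right sides sum to (-4) + 6 + (-5) + 4 + 1 = 2. So 0 ≥ 2, which is false.

Unsatisfiable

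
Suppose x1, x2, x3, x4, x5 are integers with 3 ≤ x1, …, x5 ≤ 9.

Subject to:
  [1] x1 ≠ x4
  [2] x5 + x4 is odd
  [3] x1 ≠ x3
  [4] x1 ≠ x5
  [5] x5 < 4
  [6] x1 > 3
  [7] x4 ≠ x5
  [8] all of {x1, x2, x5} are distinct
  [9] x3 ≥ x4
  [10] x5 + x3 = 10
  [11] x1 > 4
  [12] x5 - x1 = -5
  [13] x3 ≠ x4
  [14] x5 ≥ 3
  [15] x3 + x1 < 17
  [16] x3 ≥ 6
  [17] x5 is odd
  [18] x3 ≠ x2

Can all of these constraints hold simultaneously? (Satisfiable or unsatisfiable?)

The assignment x1 = 8, x2 = 6, x3 = 7, x4 = 6, x5 = 3 works:
  constraint 10 holds since x5 + x3 = 10.
  constraint 12 holds since x5 - x1 = -5.
The rest check out directly.

Satisfiable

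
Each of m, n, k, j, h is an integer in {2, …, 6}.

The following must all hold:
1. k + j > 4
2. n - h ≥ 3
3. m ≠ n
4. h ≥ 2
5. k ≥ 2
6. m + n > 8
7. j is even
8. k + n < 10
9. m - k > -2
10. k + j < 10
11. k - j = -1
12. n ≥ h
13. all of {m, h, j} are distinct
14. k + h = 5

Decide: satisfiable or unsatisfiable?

Setting (m, n, k, j, h) = (3, 6, 3, 4, 2) satisfies everything: constraint 1: k + j = 7; constraint 2: n - h = 4; constraint 6: m + n = 9, and the others follow.

Satisfiable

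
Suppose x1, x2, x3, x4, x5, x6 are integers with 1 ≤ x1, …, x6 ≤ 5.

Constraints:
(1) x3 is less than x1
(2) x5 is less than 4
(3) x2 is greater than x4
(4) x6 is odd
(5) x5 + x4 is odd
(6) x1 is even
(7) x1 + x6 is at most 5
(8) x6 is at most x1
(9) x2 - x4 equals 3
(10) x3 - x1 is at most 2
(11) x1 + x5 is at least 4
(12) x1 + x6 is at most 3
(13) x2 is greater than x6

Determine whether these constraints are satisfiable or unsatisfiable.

Try x1 = 2, x2 = 4, x3 = 1, x4 = 1, x5 = 2, x6 = 1.
Check constraint 7: x1 + x6 = 3; constraint 9: x2 - x4 = 3; constraint 10: x3 - x1 = -1. The remaining constraints are straightforward to verify.

Satisfiable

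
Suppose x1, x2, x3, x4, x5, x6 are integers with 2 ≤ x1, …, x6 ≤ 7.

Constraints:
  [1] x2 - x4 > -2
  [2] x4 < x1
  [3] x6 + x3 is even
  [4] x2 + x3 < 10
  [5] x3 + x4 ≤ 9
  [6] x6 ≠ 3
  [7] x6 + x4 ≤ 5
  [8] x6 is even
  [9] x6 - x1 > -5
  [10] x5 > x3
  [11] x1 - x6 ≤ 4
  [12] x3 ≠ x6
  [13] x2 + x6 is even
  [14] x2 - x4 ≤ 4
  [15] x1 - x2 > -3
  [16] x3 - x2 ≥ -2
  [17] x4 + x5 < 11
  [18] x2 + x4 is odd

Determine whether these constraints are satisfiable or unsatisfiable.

Take x1 = 4, x2 = 4, x3 = 4, x4 = 3, x5 = 5, x6 = 2. Then constraint 1: x2 - x4 = 1; constraint 4: x2 + x3 = 8, and every other listed constraint is also met.

Satisfiable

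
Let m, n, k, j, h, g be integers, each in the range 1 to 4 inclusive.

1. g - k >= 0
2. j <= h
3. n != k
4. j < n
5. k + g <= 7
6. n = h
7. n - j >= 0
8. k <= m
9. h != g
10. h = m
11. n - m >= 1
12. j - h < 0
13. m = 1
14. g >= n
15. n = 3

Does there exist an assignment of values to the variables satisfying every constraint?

Constraint 15 fixes n = 3 and constraint 13 fixes m = 1. Constraints 6 and 10 give n = h = m, so n = m. But 3 ≠ 1 — contradiction.

Unsatisfiable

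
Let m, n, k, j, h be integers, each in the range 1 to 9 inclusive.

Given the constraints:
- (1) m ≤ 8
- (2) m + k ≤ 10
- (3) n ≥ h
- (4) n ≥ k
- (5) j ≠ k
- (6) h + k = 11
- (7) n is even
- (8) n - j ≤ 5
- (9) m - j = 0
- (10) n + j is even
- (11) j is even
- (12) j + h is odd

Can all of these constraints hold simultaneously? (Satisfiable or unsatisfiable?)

One satisfying assignment is m = 2, n = 6, k = 6, j = 2, h = 5.
For the less obvious constraints — constraint 2: m + k = 8; constraint 6: h + k = 11 — and the others hold by inspection.

Satisfiable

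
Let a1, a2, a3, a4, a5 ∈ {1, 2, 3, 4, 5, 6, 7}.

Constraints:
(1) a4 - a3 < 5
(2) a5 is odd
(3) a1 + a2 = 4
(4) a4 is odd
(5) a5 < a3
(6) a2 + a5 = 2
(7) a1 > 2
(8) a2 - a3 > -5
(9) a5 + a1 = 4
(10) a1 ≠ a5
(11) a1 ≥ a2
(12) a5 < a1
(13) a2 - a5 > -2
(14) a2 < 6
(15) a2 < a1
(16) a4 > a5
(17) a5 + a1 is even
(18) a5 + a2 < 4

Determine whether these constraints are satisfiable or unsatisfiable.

Setting (a1, a2, a3, a4, a5) = (3, 1, 3, 7, 1) satisfies everything: constraint 1: a4 - a3 = 4; constraint 3: a1 + a2 = 4; constraint 6: a2 + a5 = 2, and the others follow.

Satisfiable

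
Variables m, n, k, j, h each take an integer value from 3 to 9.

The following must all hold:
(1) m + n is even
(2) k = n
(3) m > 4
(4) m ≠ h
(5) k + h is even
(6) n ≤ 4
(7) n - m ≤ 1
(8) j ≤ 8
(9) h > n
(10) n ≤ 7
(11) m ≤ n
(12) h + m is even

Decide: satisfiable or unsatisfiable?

Unsatisfiable

From constraint 3: m ≥ 5. From constraints 6 and 11: m ≤ n and n ≤ 4, so m ≤ 4. But 4 < 5, so no value of m works.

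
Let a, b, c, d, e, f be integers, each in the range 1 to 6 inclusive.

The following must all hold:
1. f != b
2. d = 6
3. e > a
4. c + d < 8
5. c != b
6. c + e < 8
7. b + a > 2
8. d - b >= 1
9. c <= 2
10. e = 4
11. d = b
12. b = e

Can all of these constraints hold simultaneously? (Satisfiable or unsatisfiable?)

Unsatisfiable

Constraint 2 fixes d = 6 and constraint 10 fixes e = 4. Constraints 11 and 12 give d = b = e, so d = e. But 6 ≠ 4 — contradiction.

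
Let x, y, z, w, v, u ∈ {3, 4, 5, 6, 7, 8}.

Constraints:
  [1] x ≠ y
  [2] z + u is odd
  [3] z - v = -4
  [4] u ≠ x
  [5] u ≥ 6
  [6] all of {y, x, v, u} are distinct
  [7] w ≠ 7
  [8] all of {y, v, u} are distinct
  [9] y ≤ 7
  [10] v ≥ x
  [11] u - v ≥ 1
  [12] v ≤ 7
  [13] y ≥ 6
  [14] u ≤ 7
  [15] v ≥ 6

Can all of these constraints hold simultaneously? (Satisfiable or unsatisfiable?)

Unsatisfiable

Constraints 5, 9, 12, 13, 14, and 15 confine each of y, v, u to the 2 values {6, 7}.
Constraint 8 requires all 3 of them to be distinct, but only 2 values are available — impossible by the pigeonhole principle.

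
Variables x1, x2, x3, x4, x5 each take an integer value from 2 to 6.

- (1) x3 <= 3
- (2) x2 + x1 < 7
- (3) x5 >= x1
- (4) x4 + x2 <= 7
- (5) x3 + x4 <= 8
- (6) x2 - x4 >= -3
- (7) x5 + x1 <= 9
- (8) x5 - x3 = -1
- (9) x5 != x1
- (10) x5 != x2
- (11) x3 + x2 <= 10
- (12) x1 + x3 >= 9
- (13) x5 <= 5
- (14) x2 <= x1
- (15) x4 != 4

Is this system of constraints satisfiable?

Unsatisfiable

From constraints 3 and 13: x1 ≤ x5 ≤ 5. From constraint 1: x3 ≤ 3. Hence x1 + x3 ≤ 8. But constraint 12 requires x1 + x3 ≥ 9, and 9 > 8. Contradiction.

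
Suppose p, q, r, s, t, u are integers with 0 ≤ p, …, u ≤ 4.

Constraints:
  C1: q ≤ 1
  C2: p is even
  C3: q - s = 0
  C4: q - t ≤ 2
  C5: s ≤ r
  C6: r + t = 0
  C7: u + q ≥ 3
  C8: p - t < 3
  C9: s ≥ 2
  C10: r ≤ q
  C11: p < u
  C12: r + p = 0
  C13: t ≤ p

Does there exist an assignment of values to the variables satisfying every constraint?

From constraints 5 and 9: r ≥ s and s ≥ 2, so r ≥ 2. From constraints 1 and 10: r ≤ q and q ≤ 1, so r ≤ 1. But 1 < 2, so no value of r works.

Unsatisfiable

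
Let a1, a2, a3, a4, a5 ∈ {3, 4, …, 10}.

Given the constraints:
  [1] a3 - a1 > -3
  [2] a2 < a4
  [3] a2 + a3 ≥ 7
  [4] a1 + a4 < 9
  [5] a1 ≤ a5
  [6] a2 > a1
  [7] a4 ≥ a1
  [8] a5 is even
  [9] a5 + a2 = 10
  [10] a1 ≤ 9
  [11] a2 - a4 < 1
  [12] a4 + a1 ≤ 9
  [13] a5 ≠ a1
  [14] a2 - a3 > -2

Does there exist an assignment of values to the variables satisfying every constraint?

One satisfying assignment is a1 = 3, a2 = 4, a3 = 3, a4 = 5, a5 = 6.
For the less obvious constraints — constraint 1: a3 - a1 = 0; constraint 3: a2 + a3 = 7; constraint 4: a1 + a4 = 8 — and the others hold by inspection.

Satisfiable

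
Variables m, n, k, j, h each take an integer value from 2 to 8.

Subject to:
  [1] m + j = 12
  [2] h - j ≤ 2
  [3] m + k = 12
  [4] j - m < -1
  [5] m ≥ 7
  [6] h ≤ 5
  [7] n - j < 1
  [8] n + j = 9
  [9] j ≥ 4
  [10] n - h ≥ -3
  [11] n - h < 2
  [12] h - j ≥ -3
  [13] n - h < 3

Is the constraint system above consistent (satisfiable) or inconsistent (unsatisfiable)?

One satisfying assignment is m = 7, n = 4, k = 5, j = 5, h = 4.
For the less obvious constraints — constraint 1: m + j = 12; constraint 2: h - j = -1 — and the others hold by inspection.

Satisfiable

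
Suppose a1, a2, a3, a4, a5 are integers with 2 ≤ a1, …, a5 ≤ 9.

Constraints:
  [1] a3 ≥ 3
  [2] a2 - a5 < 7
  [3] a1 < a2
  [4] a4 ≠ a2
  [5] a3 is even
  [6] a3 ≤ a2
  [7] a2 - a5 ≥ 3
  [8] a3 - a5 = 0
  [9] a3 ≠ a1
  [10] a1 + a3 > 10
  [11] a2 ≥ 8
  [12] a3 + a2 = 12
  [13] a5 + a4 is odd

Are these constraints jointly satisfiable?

Satisfiable

One satisfying assignment is a1 = 7, a2 = 8, a3 = 4, a4 = 3, a5 = 4.
For the less obvious constraints — constraint 2: a2 - a5 = 4; constraint 7: a2 - a5 = 4; constraint 8: a3 - a5 = 0 — and the others hold by inspection.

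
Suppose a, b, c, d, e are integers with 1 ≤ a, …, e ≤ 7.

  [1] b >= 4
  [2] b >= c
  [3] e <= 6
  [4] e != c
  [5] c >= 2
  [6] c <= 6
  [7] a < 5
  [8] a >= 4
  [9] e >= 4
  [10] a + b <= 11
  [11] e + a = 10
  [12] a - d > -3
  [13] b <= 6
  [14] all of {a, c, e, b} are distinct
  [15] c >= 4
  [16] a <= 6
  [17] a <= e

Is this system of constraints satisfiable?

Constraints 1, 3, 6, 8, 9, 13, 15, and 16 confine each of a, c, e, b to the 3 values {4, …, 6}.
Constraint 14 requires all 4 of them to be distinct, but only 3 values are available — impossible by the pigeonhole principle.

Unsatisfiable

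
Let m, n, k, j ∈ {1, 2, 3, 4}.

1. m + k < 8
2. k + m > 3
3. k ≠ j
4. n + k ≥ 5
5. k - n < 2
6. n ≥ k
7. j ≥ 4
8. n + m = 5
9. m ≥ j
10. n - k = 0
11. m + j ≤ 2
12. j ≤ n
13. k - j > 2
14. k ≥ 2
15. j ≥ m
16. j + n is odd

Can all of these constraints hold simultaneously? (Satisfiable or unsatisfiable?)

Unsatisfiable

From constraints 6 and 14: n ≥ k ≥ 2. From constraints 7 and 9: m ≥ j ≥ 4. Hence n + m ≥ 6. But constraint 8 requires n + m = 5, and 5 < 6. Contradiction.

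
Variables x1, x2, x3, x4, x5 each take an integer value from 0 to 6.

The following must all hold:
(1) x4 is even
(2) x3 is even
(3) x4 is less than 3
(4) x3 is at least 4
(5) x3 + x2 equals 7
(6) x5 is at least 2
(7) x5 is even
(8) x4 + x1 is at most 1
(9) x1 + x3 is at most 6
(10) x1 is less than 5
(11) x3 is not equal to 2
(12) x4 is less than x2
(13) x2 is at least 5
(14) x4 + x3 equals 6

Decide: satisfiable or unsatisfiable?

From constraint 4: x3 ≥ 4. From constraint 13: x2 ≥ 5. Hence x3 + x2 ≥ 9. But constraint 5 requires x3 + x2 = 7, and 7 < 9. Contradiction.

Unsatisfiable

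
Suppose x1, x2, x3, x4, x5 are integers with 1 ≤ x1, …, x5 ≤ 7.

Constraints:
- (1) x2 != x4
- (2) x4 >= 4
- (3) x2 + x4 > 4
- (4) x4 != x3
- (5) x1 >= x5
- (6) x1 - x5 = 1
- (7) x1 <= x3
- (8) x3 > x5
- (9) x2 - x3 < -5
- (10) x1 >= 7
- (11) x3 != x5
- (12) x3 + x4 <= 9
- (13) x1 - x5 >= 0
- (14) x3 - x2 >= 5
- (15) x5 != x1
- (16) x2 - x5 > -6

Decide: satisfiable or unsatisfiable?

Unsatisfiable

From constraints 7 and 10: x3 ≥ x1 ≥ 7. From constraint 2: x4 ≥ 4. Hence x3 + x4 ≥ 11. But constraint 12 requires x3 + x4 ≤ 9, and 9 < 11. Contradiction.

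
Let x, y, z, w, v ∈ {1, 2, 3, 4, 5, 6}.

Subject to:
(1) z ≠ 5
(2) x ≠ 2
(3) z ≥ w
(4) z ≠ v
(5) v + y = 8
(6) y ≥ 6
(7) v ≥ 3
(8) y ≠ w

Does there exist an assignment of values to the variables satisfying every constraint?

Unsatisfiable

From constraint 7: v ≥ 3. From constraint 6: y ≥ 6. Hence v + y ≥ 9. But constraint 5 requires v + y = 8, and 8 < 9. Contradiction.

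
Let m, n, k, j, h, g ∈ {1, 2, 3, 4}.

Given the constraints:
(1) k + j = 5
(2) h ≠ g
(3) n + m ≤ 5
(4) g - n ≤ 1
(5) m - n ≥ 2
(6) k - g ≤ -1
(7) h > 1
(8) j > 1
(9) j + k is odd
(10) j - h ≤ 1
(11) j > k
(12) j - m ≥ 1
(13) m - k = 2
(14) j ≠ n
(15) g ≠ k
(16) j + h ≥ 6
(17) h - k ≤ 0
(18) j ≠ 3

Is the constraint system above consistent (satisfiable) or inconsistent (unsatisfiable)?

Constraints 4, 5, 6, 10, 12, and 17 give n − g ≥ -1, g − k ≥ 1, k − h ≥ 0, h − j ≥ -1, j − m ≥ 1, m − n ≥ 2.
Adding all 6 inequalities: the left sides telescope to 0, and the right sides sum to (-1) + 1 + 0 + (-1) + 1 + 2 = 2. So 0 ≥ 2, which is false.

Unsatisfiable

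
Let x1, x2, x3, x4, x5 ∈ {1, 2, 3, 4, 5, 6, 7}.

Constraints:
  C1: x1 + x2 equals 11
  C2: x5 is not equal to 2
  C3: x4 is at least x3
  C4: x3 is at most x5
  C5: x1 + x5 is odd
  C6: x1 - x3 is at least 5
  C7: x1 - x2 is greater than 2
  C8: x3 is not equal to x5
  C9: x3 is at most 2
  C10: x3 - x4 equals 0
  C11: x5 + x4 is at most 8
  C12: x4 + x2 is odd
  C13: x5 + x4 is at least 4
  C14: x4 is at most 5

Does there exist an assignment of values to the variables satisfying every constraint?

The assignment x1 = 7, x2 = 4, x3 = 1, x4 = 1, x5 = 6 works:
  constraint 1 holds since x1 + x2 = 11.
  constraint 6 holds since x1 - x3 = 6.
The rest check out directly.

Satisfiable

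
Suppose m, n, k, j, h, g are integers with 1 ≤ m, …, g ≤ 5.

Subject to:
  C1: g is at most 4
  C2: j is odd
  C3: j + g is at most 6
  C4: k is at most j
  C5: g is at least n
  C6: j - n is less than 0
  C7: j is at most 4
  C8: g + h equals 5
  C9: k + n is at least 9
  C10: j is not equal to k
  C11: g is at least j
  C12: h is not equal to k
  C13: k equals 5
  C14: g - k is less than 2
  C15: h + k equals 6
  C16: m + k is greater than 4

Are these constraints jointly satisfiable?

From constraints 4 and 7: k ≤ j ≤ 4. From constraints 1 and 5: n ≤ g ≤ 4. Hence k + n ≤ 8. But constraint 9 requires k + n ≥ 9, and 9 > 8. Contradiction.

Unsatisfiable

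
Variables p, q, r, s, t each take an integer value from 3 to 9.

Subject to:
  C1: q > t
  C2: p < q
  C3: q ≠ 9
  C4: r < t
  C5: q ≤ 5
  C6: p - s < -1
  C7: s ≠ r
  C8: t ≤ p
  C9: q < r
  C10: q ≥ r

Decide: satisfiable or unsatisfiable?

Unsatisfiable

Constraints 2, 4, 8, and 9 give p < q, q < r, r < t, t ≤ p. Chaining: p < q < r < t ≤ p, which forces p < p — impossible.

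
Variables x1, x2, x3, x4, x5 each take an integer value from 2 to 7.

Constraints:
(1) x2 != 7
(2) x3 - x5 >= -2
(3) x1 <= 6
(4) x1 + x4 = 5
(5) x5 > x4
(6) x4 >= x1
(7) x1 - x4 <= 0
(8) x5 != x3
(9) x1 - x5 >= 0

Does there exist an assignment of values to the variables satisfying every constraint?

Constraints 5, 7, and 9 give x4 < x5, x5 ≤ x1, x1 ≤ x4. Chaining: x4 < x5 ≤ x1 ≤ x4, which forces x4 < x4 — impossible.

Unsatisfiable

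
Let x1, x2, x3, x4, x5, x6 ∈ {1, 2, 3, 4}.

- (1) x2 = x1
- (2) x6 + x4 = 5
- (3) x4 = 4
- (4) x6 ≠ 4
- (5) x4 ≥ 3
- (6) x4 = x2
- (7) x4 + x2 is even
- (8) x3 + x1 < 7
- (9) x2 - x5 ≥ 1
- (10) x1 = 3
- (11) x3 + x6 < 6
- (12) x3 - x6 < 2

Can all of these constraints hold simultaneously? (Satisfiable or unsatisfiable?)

Unsatisfiable

Constraint 3 fixes x4 = 4 and constraint 10 fixes x1 = 3. Constraints 1 and 6 give x4 = x2 = x1, so x4 = x1. But 4 ≠ 3 — contradiction.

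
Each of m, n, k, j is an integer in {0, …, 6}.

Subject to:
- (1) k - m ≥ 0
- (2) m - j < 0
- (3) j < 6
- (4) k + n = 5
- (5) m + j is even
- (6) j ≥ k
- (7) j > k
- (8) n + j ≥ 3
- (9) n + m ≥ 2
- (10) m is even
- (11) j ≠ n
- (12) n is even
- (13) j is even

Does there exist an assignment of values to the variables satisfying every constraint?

Setting (m, n, k, j) = (0, 4, 1, 2) satisfies everything: constraint 1: k - m = 1; constraint 2: m - j = -2, and the others follow.

Satisfiable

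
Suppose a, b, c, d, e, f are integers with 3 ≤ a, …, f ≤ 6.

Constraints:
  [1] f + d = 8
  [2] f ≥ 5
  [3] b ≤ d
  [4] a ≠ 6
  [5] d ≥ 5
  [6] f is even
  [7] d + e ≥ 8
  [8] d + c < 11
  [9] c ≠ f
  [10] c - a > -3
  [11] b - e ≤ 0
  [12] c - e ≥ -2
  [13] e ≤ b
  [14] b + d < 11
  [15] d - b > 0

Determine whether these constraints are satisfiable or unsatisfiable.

Unsatisfiable

From constraint 2: f ≥ 5. From constraint 5: d ≥ 5. Hence f + d ≥ 10. But constraint 1 requires f + d = 8, and 8 < 10. Contradiction.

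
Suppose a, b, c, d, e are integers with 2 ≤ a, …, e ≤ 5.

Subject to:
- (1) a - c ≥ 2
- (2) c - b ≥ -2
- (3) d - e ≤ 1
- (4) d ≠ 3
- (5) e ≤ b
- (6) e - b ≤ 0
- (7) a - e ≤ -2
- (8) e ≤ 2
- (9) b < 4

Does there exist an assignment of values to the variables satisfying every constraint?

Constraints 1, 2, 6, and 7 give a − c ≥ 2, c − b ≥ -2, b − e ≥ 0, e − a ≥ 2.
Adding all 4 inequalities: the left sides telescope to 0, and the right sides sum to 2 + (-2) + 0 + 2 = 2. So 0 ≥ 2, which is false.

Unsatisfiable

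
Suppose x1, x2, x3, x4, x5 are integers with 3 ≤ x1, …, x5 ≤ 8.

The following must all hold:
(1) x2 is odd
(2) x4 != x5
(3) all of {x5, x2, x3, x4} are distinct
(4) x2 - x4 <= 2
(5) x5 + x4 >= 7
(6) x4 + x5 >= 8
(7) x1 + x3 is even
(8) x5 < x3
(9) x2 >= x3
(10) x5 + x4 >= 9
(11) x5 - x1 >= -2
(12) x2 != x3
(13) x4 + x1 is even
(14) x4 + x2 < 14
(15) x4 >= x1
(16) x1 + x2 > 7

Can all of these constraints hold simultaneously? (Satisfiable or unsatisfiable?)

One satisfying assignment is x1 = 4, x2 = 5, x3 = 4, x4 = 6, x5 = 3.
For the less obvious constraints — constraint 4: x2 - x4 = -1; constraint 5: x5 + x4 = 9 — and the others hold by inspection.

Satisfiable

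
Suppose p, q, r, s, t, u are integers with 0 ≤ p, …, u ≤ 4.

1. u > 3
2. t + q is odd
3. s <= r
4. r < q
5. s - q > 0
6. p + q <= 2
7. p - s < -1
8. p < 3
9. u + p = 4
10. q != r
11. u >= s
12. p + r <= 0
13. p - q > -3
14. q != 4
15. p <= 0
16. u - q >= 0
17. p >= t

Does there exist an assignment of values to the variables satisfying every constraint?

Unsatisfiable

Constraints 3, 4, and 5 give r < q, q < s, s ≤ r. Chaining: r < q < s ≤ r, which forces r < r — impossible.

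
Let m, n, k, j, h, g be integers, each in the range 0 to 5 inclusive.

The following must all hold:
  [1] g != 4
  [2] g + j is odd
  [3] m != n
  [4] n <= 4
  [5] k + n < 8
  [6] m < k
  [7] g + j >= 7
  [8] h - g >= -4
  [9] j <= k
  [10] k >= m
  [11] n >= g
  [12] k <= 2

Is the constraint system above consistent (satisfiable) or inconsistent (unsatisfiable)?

Unsatisfiable

From constraints 4 and 11: g ≤ n ≤ 4. From constraints 9 and 12: j ≤ k ≤ 2. Hence g + j ≤ 6. But constraint 7 requires g + j ≥ 7, and 7 > 6. Contradiction.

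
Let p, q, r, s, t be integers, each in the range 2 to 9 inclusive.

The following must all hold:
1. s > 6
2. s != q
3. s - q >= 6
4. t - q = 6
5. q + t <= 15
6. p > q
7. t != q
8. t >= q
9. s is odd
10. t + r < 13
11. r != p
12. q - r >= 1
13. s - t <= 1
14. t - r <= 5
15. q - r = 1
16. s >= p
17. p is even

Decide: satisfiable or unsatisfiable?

Constraints 3, 12, 13, and 14 give s − q ≥ 6, q − r ≥ 1, r − t ≥ -5, t − s ≥ -1.
Adding all 4 inequalities: the left sides telescope to 0, and the right sides sum to 6 + 1 + (-5) + (-1) = 1. So 0 ≥ 1, which is false.

Unsatisfiable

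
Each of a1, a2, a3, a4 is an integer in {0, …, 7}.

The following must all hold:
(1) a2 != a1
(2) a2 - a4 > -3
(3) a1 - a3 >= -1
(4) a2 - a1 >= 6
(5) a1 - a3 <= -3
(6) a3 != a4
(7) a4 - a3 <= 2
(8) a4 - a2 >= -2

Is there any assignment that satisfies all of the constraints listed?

Constraints 3, 4, 7, and 8 give a3 − a4 ≥ -2, a4 − a2 ≥ -2, a2 − a1 ≥ 6, a1 − a3 ≥ -1.
Adding all 4 inequalities: the left sides telescope to 0, and the right sides sum to (-2) + (-2) + 6 + (-1) = 1. So 0 ≥ 1, which is false.

Unsatisfiable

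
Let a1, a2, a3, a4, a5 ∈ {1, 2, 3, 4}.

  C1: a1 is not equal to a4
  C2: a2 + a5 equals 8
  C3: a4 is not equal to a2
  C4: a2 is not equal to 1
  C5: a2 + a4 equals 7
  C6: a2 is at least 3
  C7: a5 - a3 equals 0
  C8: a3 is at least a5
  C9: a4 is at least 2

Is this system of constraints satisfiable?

Setting (a1, a2, a3, a4, a5) = (1, 4, 4, 3, 4) satisfies everything: constraint 2: a2 + a5 = 8; constraint 5: a2 + a4 = 7; constraint 7: a5 - a3 = 0, and the others follow.

Satisfiable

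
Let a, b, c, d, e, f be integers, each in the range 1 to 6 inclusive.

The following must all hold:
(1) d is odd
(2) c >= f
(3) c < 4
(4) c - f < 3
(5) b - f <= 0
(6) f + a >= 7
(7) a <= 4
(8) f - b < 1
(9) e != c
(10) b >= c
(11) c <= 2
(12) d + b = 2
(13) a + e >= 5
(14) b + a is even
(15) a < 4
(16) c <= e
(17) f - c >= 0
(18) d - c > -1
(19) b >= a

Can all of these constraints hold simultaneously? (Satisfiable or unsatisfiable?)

Unsatisfiable

From constraints 2 and 11: f ≤ c ≤ 2. From constraint 7: a ≤ 4. Hence f + a ≤ 6. But constraint 6 requires f + a ≥ 7, and 7 > 6. Contradiction.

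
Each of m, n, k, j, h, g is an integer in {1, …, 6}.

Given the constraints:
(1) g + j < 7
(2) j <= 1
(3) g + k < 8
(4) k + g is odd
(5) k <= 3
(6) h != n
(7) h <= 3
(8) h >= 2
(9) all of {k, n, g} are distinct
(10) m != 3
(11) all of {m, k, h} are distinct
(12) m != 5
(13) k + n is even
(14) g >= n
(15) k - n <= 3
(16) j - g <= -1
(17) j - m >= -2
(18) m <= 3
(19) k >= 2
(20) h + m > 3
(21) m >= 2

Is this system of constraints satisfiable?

Constraints 5, 7, 8, 18, 19, and 21 confine each of m, k, h to the 2 values {2, 3}.
Constraint 11 requires all 3 of them to be distinct, but only 2 values are available — impossible by the pigeonhole principle.

Unsatisfiable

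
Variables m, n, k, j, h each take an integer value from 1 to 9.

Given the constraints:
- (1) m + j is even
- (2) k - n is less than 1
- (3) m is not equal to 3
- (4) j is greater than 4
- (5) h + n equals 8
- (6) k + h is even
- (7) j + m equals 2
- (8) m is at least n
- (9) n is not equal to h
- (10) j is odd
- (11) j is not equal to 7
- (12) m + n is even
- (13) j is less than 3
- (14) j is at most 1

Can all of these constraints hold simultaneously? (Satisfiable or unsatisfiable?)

From constraint 4: j ≥ 5. From constraint 14: j ≤ 1. But 1 < 5, so no value of j works.

Unsatisfiable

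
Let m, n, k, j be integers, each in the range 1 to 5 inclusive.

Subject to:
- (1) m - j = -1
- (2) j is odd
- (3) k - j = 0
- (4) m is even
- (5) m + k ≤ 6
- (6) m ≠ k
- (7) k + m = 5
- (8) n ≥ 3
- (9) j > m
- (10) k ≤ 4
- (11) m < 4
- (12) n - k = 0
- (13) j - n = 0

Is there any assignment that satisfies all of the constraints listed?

The assignment m = 2, n = 3, k = 3, j = 3 works:
  constraint 1 holds since m - j = -1.
  constraint 3 holds since k - j = 0.
  constraint 5 holds since m + k = 5.
The rest check out directly.

Satisfiable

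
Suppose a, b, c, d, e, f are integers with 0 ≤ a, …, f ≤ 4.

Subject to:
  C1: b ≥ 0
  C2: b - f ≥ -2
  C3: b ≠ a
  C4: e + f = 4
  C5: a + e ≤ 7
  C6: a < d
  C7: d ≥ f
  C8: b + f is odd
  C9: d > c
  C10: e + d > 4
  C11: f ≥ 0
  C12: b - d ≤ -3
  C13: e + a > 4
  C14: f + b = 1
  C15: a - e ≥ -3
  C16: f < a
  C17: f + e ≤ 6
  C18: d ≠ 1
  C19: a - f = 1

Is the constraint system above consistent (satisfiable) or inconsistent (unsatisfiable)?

Take a = 2, b = 0, c = 2, d = 3, e = 3, f = 1. Then constraint 2: b - f = -1; constraint 4: e + f = 4, and every other listed constraint is also met.

Satisfiable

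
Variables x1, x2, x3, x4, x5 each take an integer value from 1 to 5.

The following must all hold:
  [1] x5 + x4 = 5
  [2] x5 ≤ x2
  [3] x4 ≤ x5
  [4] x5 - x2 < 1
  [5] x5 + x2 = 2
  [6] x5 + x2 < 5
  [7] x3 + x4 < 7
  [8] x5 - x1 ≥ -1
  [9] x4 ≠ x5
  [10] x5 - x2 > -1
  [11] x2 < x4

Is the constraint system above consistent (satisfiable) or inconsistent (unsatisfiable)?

Unsatisfiable

Constraints 2, 3, and 11 give x5 ≤ x2, x2 < x4, x4 ≤ x5. Chaining: x5 ≤ x2 < x4 ≤ x5, which forces x5 < x5 — impossible.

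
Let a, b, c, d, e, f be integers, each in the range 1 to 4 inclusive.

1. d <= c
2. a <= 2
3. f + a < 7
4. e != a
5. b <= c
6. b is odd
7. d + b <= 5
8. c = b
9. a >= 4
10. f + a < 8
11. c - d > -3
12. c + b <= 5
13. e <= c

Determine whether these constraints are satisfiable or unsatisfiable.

Unsatisfiable

From constraint 9: a ≥ 4. From constraint 2: a ≤ 2. But 2 < 4, so no value of a works.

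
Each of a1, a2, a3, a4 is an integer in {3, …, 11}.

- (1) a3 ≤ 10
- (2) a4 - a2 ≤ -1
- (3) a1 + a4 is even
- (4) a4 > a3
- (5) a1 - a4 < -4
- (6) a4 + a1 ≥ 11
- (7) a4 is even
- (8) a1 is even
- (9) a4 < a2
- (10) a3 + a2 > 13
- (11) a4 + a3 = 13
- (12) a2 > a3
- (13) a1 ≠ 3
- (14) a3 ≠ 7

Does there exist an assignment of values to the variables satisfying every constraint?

Setting (a1, a2, a3, a4) = (4, 11, 3, 10) satisfies everything: constraint 2: a4 - a2 = -1; constraint 5: a1 - a4 = -6; constraint 6: a4 + a1 = 14, and the others follow.

Satisfiable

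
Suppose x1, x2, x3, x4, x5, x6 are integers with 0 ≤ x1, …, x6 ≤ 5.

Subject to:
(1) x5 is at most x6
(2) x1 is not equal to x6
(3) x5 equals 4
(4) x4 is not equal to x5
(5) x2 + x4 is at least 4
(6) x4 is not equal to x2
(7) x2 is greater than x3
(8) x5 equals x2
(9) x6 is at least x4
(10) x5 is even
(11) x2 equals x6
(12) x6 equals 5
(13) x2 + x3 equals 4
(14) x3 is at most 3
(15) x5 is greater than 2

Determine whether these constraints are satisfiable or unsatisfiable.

Constraint 3 fixes x5 = 4 and constraint 12 fixes x6 = 5. Constraints 8 and 11 give x5 = x2 = x6, so x5 = x6. But 4 ≠ 5 — contradiction.

Unsatisfiable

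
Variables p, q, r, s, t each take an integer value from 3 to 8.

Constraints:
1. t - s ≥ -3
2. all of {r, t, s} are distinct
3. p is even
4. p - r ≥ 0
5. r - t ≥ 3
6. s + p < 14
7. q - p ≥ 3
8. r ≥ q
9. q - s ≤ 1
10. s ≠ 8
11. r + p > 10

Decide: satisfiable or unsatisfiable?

Unsatisfiable

Constraints 1, 4, 5, 7, and 9 give p − r ≥ 0, r − t ≥ 3, t − s ≥ -3, s − q ≥ -1, q − p ≥ 3.
Adding all 5 inequalities: the left sides telescope to 0, and the right sides sum to 0 + 3 + (-3) + (-1) + 3 = 2. So 0 ≥ 2, which is false.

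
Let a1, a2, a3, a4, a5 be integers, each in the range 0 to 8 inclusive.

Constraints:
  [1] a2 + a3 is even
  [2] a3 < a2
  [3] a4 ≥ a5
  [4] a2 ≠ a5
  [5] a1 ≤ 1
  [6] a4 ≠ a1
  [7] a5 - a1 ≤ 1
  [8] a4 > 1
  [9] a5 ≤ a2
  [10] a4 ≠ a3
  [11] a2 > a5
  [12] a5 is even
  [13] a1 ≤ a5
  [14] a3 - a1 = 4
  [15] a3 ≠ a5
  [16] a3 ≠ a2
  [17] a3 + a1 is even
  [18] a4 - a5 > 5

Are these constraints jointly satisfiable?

Satisfiable

Take a1 = 0, a2 = 6, a3 = 4, a4 = 6, a5 = 0. Then constraint 7: a5 - a1 = 0; constraint 14: a3 - a1 = 4; constraint 18: a4 - a5 = 6, and every other listed constraint is also met.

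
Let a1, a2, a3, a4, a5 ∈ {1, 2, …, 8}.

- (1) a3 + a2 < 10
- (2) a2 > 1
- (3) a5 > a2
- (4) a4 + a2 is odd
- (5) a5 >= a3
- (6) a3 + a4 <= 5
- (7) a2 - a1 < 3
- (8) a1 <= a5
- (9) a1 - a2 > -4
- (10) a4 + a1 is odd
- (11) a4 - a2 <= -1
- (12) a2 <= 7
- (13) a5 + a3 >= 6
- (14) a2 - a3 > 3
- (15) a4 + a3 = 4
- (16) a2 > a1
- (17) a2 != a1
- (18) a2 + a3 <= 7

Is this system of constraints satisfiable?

Setting (a1, a2, a3, a4, a5) = (4, 6, 1, 3, 8) satisfies everything: constraint 1: a3 + a2 = 7; constraint 6: a3 + a4 = 4, and the others follow.

Satisfiable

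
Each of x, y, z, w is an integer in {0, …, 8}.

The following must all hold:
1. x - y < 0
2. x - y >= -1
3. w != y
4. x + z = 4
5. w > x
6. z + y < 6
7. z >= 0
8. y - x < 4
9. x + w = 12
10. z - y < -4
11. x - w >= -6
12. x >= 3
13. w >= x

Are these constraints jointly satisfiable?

Satisfiable

Take x = 4, y = 5, z = 0, w = 8. Then constraint 1: x - y = -1; constraint 2: x - y = -1, and every other listed constraint is also met.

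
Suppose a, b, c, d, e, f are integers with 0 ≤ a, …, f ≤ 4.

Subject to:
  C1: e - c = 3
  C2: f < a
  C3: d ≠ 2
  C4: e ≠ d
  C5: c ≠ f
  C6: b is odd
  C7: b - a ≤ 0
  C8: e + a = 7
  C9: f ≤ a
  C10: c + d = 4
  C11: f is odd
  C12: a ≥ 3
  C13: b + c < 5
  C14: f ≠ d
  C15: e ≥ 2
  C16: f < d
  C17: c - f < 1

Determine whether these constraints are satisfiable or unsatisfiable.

Satisfiable

Setting (a, b, c, d, e, f) = (4, 3, 0, 4, 3, 1) satisfies everything: constraint 1: e - c = 3; constraint 7: b - a = -1, and the others follow.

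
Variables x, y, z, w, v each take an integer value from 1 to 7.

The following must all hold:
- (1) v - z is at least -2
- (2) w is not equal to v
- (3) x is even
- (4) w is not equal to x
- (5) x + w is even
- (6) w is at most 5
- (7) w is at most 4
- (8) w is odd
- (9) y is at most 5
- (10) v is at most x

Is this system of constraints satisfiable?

Constraint 3 makes x even and constraint 8 makes w odd, so x + w must be odd. Constraint 5 says x + w is even — contradiction.

Unsatisfiable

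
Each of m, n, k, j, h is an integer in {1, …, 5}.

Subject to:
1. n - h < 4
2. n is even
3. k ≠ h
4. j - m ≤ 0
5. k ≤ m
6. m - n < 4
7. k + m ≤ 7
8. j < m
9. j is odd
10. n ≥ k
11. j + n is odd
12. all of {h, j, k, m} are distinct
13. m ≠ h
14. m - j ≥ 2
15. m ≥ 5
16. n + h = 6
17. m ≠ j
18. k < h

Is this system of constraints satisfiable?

The assignment m = 5, n = 4, k = 1, j = 3, h = 2 works:
  constraint 1 holds since n - h = 2.
  constraint 4 holds since j - m = -2.
  constraint 6 holds since m - n = 1.
The rest check out directly.

Satisfiable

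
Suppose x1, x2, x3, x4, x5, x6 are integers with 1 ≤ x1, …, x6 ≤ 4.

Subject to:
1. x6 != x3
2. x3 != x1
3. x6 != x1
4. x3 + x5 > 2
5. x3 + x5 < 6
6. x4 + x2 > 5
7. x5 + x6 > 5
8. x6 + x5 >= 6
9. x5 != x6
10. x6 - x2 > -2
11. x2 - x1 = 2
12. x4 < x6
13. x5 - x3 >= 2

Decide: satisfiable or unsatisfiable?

Try x1 = 2, x2 = 4, x3 = 1, x4 = 3, x5 = 3, x6 = 4.
Check constraint 4: x3 + x5 = 4; constraint 5: x3 + x5 = 4; constraint 6: x4 + x2 = 7. The remaining constraints are straightforward to verify.

Satisfiable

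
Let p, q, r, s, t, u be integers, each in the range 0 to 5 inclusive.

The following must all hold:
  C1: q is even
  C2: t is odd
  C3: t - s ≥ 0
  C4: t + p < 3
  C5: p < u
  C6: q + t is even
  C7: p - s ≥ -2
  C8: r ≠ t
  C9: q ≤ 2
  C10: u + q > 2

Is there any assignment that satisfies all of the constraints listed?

Unsatisfiable

Constraint 1 makes q even and constraint 2 makes t odd, so q + t must be odd. Constraint 6 says q + t is even — contradiction.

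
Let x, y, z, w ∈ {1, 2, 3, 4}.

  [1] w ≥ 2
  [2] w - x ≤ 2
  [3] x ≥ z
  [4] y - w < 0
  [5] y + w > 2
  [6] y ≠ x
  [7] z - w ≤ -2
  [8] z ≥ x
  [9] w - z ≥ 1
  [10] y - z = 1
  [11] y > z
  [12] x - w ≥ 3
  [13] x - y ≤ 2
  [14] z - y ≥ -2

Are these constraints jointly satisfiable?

Unsatisfiable

Constraints 7, 12, 13, and 14 give w − z ≥ 2, z − y ≥ -2, y − x ≥ -2, x − w ≥ 3.
Adding all 4 inequalities: the left sides telescope to 0, and the right sides sum to 2 + (-2) + (-2) + 3 = 1. So 0 ≥ 1, which is false.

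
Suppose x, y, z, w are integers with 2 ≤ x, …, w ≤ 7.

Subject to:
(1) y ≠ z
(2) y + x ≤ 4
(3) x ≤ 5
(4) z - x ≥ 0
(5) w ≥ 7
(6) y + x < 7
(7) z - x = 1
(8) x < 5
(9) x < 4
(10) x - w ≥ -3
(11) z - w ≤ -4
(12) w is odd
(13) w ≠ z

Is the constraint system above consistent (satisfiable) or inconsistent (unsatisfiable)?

Unsatisfiable

Constraints 4, 10, and 11 give x − w ≥ -3, w − z ≥ 4, z − x ≥ 0.
Adding all 3 inequalities: the left sides telescope to 0, and the right sides sum to (-3) + 4 + 0 = 1. So 0 ≥ 1, which is false.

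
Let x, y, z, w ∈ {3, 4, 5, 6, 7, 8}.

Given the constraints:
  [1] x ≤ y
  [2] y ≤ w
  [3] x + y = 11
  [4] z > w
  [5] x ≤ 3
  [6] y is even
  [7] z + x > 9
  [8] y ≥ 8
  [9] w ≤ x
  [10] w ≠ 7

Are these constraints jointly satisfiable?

Unsatisfiable

From constraints 2 and 8: w ≥ y and y ≥ 8, so w ≥ 8. From constraints 5 and 9: w ≤ x and x ≤ 3, so w ≤ 3. But 3 < 8, so no value of w works.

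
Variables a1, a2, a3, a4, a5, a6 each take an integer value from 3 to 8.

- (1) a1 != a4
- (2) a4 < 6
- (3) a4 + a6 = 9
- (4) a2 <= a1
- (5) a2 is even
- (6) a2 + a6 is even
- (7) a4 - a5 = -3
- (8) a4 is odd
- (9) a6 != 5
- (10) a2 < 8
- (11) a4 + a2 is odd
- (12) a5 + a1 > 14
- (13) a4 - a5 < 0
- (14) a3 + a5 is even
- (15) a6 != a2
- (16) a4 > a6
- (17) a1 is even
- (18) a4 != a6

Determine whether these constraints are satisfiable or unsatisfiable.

Satisfiable

Setting (a1, a2, a3, a4, a5, a6) = (8, 6, 8, 5, 8, 4) satisfies everything: constraint 3: a4 + a6 = 9; constraint 7: a4 - a5 = -3, and the others follow.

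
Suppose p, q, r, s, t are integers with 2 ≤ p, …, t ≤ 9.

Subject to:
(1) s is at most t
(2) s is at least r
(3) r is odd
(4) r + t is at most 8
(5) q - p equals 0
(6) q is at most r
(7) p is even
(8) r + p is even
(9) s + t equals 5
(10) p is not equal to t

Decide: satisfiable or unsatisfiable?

Unsatisfiable

Constraint 3 makes r odd and constraint 7 makes p even, so r + p must be odd. Constraint 8 says r + p is even — contradiction.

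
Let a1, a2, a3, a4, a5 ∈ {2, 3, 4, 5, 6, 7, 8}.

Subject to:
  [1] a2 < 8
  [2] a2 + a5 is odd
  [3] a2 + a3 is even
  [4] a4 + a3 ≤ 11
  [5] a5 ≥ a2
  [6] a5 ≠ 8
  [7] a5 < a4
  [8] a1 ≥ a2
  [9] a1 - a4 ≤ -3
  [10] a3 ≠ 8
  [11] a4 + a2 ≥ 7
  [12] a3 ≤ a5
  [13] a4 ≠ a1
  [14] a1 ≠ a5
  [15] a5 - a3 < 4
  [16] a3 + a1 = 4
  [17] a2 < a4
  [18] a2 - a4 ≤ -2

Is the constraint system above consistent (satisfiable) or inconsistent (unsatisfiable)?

Satisfiable

The assignment a1 = 2, a2 = 2, a3 = 2, a4 = 6, a5 = 5 works:
  constraint 4 holds since a4 + a3 = 8.
  constraint 9 holds since a1 - a4 = -4.
The rest check out directly.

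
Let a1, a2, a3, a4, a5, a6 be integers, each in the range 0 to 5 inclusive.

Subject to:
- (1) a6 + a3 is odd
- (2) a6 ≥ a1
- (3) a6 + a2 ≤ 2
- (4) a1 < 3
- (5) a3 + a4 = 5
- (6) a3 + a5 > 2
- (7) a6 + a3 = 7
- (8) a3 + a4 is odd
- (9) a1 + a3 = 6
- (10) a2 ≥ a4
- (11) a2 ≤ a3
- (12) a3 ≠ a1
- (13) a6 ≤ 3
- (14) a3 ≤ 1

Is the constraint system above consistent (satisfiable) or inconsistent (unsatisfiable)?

Unsatisfiable

From constraints 2 and 13: a1 ≤ a6 ≤ 3. From constraint 14: a3 ≤ 1. Hence a1 + a3 ≤ 4. But constraint 9 requires a1 + a3 = 6, and 6 > 4. Contradiction.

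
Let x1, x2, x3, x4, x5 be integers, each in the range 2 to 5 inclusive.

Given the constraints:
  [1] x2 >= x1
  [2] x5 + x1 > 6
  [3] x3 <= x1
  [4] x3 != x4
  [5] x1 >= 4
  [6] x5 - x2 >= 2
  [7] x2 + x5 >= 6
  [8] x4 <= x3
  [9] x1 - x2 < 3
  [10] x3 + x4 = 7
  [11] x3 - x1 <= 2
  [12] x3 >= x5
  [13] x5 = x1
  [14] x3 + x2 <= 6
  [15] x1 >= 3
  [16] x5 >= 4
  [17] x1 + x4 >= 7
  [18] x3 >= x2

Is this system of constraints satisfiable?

Unsatisfiable

From constraints 12 and 16: x3 ≥ x5 ≥ 4. From constraints 1 and 5: x2 ≥ x1 ≥ 4. Hence x3 + x2 ≥ 8. But constraint 14 requires x3 + x2 ≤ 6, and 6 < 8. Contradiction.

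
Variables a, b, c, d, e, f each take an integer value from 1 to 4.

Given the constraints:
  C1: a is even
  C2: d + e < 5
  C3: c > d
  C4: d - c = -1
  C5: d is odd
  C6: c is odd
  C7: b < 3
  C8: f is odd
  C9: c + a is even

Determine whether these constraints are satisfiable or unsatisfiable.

Unsatisfiable

Constraint 6 makes c odd and constraint 1 makes a even, so c + a must be odd. Constraint 9 says c + a is even — contradiction.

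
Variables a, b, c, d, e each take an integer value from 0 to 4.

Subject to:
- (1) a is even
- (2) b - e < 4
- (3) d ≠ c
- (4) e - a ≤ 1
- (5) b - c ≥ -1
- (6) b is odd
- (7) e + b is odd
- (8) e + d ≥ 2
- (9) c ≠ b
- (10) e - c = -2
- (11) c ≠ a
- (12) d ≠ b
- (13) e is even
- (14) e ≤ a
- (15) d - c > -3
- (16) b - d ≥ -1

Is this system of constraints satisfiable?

Satisfiable

Take a = 2, b = 3, c = 4, d = 2, e = 2. Then constraint 2: b - e = 1; constraint 4: e - a = 0, and every other listed constraint is also met.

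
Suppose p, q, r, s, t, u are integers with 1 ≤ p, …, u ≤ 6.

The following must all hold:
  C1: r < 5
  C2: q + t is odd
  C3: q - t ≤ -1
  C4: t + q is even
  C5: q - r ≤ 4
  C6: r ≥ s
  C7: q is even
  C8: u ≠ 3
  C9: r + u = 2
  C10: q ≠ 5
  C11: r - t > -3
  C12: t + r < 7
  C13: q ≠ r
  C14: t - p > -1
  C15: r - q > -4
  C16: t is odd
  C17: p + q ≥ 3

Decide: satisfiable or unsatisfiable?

Constraint 16 makes t odd and constraint 7 makes q even, so t + q must be odd. Constraint 4 says t + q is even — contradiction.

Unsatisfiable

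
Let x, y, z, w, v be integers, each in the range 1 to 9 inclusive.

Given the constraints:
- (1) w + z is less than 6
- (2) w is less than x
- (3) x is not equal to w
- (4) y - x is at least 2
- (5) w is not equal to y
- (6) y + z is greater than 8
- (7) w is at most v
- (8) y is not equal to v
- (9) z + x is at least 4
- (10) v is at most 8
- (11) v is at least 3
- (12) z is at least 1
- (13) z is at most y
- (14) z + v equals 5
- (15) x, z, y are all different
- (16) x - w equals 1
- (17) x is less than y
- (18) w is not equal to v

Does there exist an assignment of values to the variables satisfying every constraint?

Try x = 3, y = 7, z = 2, w = 2, v = 3.
Check constraint 1: w + z = 4; constraint 4: y - x = 4. The remaining constraints are straightforward to verify.

Satisfiable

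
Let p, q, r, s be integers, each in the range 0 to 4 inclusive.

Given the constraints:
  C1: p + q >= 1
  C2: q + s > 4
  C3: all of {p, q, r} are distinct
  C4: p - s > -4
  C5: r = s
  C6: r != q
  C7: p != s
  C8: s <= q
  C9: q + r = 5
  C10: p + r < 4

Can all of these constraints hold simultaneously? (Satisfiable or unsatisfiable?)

Setting (p, q, r, s) = (0, 4, 1, 1) satisfies everything: constraint 1: p + q = 4; constraint 2: q + s = 5; constraint 4: p - s = -1, and the others follow.

Satisfiable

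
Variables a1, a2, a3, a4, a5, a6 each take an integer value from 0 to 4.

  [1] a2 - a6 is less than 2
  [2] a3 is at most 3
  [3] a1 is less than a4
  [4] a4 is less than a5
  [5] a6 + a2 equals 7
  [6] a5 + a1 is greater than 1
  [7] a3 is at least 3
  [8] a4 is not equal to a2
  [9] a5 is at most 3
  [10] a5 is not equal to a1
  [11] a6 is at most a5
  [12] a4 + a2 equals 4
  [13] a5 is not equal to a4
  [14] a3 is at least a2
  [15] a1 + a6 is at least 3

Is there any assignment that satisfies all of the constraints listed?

From constraints 9 and 11: a6 ≤ a5 ≤ 3. From constraints 2 and 14: a2 ≤ a3 ≤ 3. Hence a6 + a2 ≤ 6. But constraint 5 requires a6 + a2 = 7, and 7 > 6. Contradiction.

Unsatisfiable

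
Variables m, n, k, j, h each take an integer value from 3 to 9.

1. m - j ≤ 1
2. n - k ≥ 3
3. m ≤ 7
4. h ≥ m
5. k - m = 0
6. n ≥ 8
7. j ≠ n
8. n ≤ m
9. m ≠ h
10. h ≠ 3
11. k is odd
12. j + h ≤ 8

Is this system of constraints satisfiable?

From constraint 6: n ≥ 8. From constraints 3 and 8: n ≤ m and m ≤ 7, so n ≤ 7. But 7 < 8, so no value of n works.

Unsatisfiable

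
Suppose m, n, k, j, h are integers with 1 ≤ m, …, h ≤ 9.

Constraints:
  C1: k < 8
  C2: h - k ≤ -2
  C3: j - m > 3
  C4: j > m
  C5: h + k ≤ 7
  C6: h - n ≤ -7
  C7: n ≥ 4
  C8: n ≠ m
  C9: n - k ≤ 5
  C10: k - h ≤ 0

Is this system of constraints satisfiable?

Unsatisfiable

Constraints 6, 9, and 10 give n − h ≥ 7, h − k ≥ 0, k − n ≥ -5.
Adding all 3 inequalities: the left sides telescope to 0, and the right sides sum to 7 + 0 + (-5) = 2. So 0 ≥ 2, which is false.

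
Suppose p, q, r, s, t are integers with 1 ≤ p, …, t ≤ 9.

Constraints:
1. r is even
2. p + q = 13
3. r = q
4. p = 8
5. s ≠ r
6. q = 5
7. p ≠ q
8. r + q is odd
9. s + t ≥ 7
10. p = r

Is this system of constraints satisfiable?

Unsatisfiable

Constraint 4 fixes p = 8 and constraint 6 fixes q = 5. Constraints 3 and 10 give p = r = q, so p = q. But 8 ≠ 5 — contradiction.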